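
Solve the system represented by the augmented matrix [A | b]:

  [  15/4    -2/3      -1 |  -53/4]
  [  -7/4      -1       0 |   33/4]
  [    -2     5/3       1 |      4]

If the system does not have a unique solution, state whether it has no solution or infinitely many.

no solution

Row-reduce:
R1 ← R1 / (15/4).
R2 ← R2 + 7/4·R1.
R3 ← R3 + 2·R1.
R2 ← R2 / (-59/45).
R1 ← R1 + 8/45·R2.
R3 ← R3 − 59/45·R2.
Row 3 reduces to 0 = -1, a contradiction. The system is inconsistent.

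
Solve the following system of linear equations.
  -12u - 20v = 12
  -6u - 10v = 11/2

no solution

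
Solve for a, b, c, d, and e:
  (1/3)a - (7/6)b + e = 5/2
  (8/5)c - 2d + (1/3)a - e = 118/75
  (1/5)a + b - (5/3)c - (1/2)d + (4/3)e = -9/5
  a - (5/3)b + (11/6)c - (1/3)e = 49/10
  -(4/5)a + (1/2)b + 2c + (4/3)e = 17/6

Row-reduce the augmented matrix:
R1 ← R1 / (1/3).
R2 ← R2 − 1/3·R1.
R3 ← R3 − 1/5·R1.
R4 ← R4 − 1·R1.
R5 ← R5 + 4/5·R1.
R2 ← R2 / (7/6).
R1 ← R1 + 7/2·R2.
R3 ← R3 − 17/10·R2.
R4 ← R4 − 11/6·R2.
R5 ← R5 + 23/10·R2.
R3 ← R3 / (-2099/525).
R1 ← R1 − 24/5·R3.
R2 ← R2 − 48/35·R3.
R4 ← R4 + 143/210·R3.
R5 ← R5 − 902/175·R3.
R4 ← R4 / (22935/8396).
R1 ← R1 + 6510/2099·R4.
R2 ← R2 + 1860/2099·R4.
R3 ← R3 + 2535/4198·R4.
R5 ← R5 + 1743/2099·R4.
R5 ← R5 / (32462/7645).
R1 ← R1 − 2099/4587·R5.
R2 ← R2 + 3332/4587·R5.
R3 ← R3 + 5008/4587·R5.
R4 ← R4 + 20446/68805·R5.
Reading off the reduced rows gives a = 1, b = -1, c = 7/5, d = 0, e = 1.

a = 1, b = -1, c = 7/5, d = 0, e = 1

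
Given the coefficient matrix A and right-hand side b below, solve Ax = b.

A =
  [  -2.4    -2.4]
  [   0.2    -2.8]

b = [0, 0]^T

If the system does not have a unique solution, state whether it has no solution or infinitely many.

x_1 = 0, x_2 = 0

Row-reduce the augmented matrix:
R1 ← R1 / (-12/5).
R2 ← R2 − 1/5·R1.
R2 ← R2 / (-3).
R1 ← R1 − 1·R2.
Reading off the reduced rows gives x_1 = 0, x_2 = 0.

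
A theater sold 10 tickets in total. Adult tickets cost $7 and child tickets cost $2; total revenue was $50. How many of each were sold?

adult tickets: 6, child tickets: 4

Let a = adult tickets, c = child tickets.
  a + c = 10
  7a + 2c = 50
From equation 1: a = 10 − c.
Substitute into equation 2 and solve: c = 4.
Then a = 6.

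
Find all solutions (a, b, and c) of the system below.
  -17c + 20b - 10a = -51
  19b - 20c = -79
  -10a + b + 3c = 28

Row-reduce:
R1 ← R1 / (-10).
R3 ← R3 + 10·R1.
R2 ← R2 / (19).
R1 ← R1 + 2·R2.
R3 ← R3 + 19·R2.
Rank is 2 with 3 unknowns, leaving c free.

infinitely many solutions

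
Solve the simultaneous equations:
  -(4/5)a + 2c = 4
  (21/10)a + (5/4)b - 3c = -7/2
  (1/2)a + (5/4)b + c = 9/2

infinitely many solutions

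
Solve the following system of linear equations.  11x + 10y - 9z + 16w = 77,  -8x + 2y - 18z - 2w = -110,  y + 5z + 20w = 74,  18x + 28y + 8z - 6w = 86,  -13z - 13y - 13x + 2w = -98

x = 6, y = -1, z = 3, w = 3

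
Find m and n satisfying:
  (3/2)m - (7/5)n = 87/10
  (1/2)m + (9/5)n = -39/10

m = 3, n = -3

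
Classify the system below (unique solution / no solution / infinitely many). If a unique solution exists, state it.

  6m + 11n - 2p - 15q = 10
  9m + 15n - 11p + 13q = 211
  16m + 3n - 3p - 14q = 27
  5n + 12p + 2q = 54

Row-reduce the augmented matrix:
R1 ← R1 / (6).
R2 ← R2 − 9·R1.
R3 ← R3 − 16·R1.
R2 ← R2 / (-3/2).
R1 ← R1 − 11/6·R2.
R3 ← R3 + 79/3·R2.
R4 ← R4 − 5·R2.
R3 ← R3 / (1285/9).
R1 ← R1 + 91/9·R3.
R2 ← R2 − 16/3·R3.
R4 ← R4 + 44/3·R3.
R4 ← R4 / (15159/257).
R1 ← R1 + 361/257·R4.
R2 ← R2 + 349/257·R4.
R3 ← R3 + 1075/257·R4.
Reading off the reduced rows gives m = 6, n = 6, p = 1, q = 6.

m = 6, n = 6, p = 1, q = 6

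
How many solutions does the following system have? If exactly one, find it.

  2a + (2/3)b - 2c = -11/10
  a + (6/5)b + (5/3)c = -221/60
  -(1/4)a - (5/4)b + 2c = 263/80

a = 1/4, b = -3, c = -1/5

Row-reduce the augmented matrix:
R1 ← R1 / (2).
R2 ← R2 − 1·R1.
R3 ← R3 + 1/4·R1.
R2 ← R2 / (13/15).
R1 ← R1 − 1/3·R2.
R3 ← R3 + 7/6·R2.
R3 ← R3 / (833/156).
R1 ← R1 + 79/39·R3.
R2 ← R2 − 40/13·R3.
Reading off the reduced rows gives a = 1/4, b = -3, c = -1/5.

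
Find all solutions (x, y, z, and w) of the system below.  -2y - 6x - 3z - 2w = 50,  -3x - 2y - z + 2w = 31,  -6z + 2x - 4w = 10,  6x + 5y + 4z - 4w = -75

x = -5, y = -5, z = -4, w = 1

Row-reduce the augmented matrix:
R1 ← R1 / (-6).
R2 ← R2 + 3·R1.
R3 ← R3 − 2·R1.
R4 ← R4 − 6·R1.
R2 ← R2 / (-1).
R1 ← R1 − 1/3·R2.
R3 ← R3 + 2/3·R2.
R4 ← R4 − 3·R2.
R3 ← R3 / (-22/3).
R1 ← R1 − 2/3·R3.
R2 ← R2 + 1/2·R3.
R4 ← R4 − 5/2·R3.
R4 ← R4 / (8/11).
R1 ← R1 − 8/11·R4.
R2 ← R2 + 28/11·R4.
R3 ← R3 − 10/11·R4.
Reading off the reduced rows gives x = -5, y = -5, z = -4, w = 1.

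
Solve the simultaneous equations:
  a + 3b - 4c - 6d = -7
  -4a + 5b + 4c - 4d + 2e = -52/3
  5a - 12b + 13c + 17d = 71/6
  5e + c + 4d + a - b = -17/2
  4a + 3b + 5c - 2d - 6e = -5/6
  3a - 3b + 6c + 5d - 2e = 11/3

a = -1, b = -2/3, c = -3/2, d = 5/3, e = -8/3

Row-reduce the augmented matrix:
R2 ← R2 + 4·R1.
R3 ← R3 − 5·R1.
R4 ← R4 − 1·R1.
R5 ← R5 − 4·R1.
R6 ← R6 − 3·R1.
R2 ← R2 / (17).
R1 ← R1 − 3·R2.
R3 ← R3 + 27·R2.
R4 ← R4 + 4·R2.
R5 ← R5 + 9·R2.
R6 ← R6 + 12·R2.
R3 ← R3 / (237/17).
R1 ← R1 + 32/17·R3.
R2 ← R2 + 12/17·R3.
R4 ← R4 − 37/17·R3.
R5 ← R5 − 249/17·R3.
R6 ← R6 − 162/17·R3.
R4 ← R4 / (715/237).
R1 ← R1 + 170/237·R4.
R2 ← R2 + 120/79·R4.
R3 ← R3 − 43/237·R4.
R5 ← R5 − 357/79·R4.
R6 ← R6 − 119/79·R4.
R5 ← R5 / (-11247/715).
R1 ← R1 − 180/143·R5.
R2 ← R2 − 398/143·R5.
R3 ← R3 + 51/715·R5.
R4 ← R4 − 1179/715·R5.
R6 ← R6 + 3749/715·R5.
R6 reduces to 0 = 0, so the extra equation is consistent.
Reading off the reduced rows gives a = -1, b = -2/3, c = -3/2, d = 5/3, e = -8/3.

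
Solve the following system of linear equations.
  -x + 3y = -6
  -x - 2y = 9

Row-reduce the augmented matrix:
R1 ← R1 / (-1).
R2 ← R2 + 1·R1.
R2 ← R2 / (-5).
R1 ← R1 + 3·R2.
Reading off the reduced rows gives x = -3, y = -3.

x = -3, y = -3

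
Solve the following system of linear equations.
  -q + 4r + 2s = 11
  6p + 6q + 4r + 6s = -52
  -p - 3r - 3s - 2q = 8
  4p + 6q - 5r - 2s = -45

p = -6, q = -1, r = 5, s = -5

Row-reduce the augmented matrix:
Swap R1 and R2.
R1 ← R1 / (6).
R3 ← R3 + 1·R1.
R4 ← R4 − 4·R1.
R2 ← R2 / (-1).
R1 ← R1 − 1·R2.
R3 ← R3 + 1·R2.
R4 ← R4 − 2·R2.
R3 ← R3 / (-19/3).
R1 ← R1 − 14/3·R3.
R2 ← R2 + 4·R3.
R4 ← R4 − 1/3·R3.
R4 ← R4 / (-42/19).
R1 ← R1 − 1/19·R4.
R2 ← R2 − 10/19·R4.
R3 ← R3 − 12/19·R4.
Reading off the reduced rows gives p = -6, q = -1, r = 5, s = -5.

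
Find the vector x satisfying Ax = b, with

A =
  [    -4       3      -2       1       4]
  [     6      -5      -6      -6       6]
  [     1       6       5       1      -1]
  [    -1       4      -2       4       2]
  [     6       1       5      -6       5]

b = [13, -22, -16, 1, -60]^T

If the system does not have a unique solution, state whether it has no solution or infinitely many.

x_1 = -5, x_2 = 2, x_3 = -5, x_4 = -3, x_5 = -5

Row-reduce the augmented matrix:
R1 ← R1 / (-4).
R2 ← R2 − 6·R1.
R3 ← R3 − 1·R1.
R4 ← R4 + 1·R1.
R5 ← R5 − 6·R1.
R2 ← R2 / (-1/2).
R1 ← R1 + 3/4·R2.
R3 ← R3 − 27/4·R2.
R4 ← R4 − 13/4·R2.
R5 ← R5 − 11/2·R2.
R3 ← R3 / (-117).
R1 ← R1 − 14·R3.
R2 ← R2 − 18·R3.
R4 ← R4 + 60·R3.
R5 ← R5 + 97·R3.
R4 ← R4 / (391/78).
R1 ← R1 + 145/234·R4.
R2 ← R2 + 2/13·R4.
R3 ← R3 − 119/234·R4.
R5 ← R5 + 1093/234·R4.
R5 ← R5 / (5740/1173).
R1 ← R1 + 140/1173·R5.
R2 ← R2 − 312/391·R5.
R3 ← R3 + 67/69·R5.
R4 ← R4 + 318/391·R5.
Reading off the reduced rows gives x_1 = -5, x_2 = 2, x_3 = -5, x_4 = -3, x_5 = -5.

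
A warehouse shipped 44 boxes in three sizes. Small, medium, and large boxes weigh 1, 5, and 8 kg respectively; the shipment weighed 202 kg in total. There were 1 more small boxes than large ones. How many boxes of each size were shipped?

Let s = small boxes, m = medium boxes, l = large boxes.
  s + m + l = 44
  s + 5m + 8l = 202
  s - l = 1
Row-reduce the augmented matrix:
R2 ← R2 − 1·R1.
R3 ← R3 − 1·R1.
R2 ← R2 / (4).
R1 ← R1 − 1·R2.
R3 ← R3 + 1·R2.
R3 ← R3 / (-1/4).
R1 ← R1 + 3/4·R3.
R2 ← R2 − 7/4·R3.
Reading off the reduced rows gives s = 15, m = 15, l = 14.

small boxes: 15, medium boxes: 15, large boxes: 14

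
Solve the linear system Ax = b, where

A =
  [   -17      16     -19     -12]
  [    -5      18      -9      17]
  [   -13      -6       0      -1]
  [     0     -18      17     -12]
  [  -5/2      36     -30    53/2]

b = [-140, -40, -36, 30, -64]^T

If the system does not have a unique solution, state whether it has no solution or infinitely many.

no solution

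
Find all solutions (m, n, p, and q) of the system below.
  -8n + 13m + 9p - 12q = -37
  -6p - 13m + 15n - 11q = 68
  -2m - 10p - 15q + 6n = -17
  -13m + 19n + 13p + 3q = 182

Row-reduce the augmented matrix:
R1 ← R1 / (13).
R2 ← R2 + 13·R1.
R3 ← R3 + 2·R1.
R4 ← R4 + 13·R1.
R2 ← R2 / (7).
R1 ← R1 + 8/13·R2.
R3 ← R3 − 62/13·R2.
R4 ← R4 − 11·R2.
R3 ← R3 / (-970/91).
R1 ← R1 − 87/91·R3.
R2 ← R2 − 3/7·R3.
R4 ← R4 − 121/7·R3.
R4 ← R4 / (24479/970).
R1 ← R1 + 2959/970·R4.
R2 ← R2 + 3233/970·R4.
R3 ← R3 − 107/970·R4.
Reading off the reduced rows gives m = -1, n = 6, p = 4, q = 1.

m = -1, n = 6, p = 4, q = 1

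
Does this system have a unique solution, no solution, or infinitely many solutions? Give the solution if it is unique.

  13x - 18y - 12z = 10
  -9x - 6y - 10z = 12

infinitely many solutions

Row-reduce:
R1 ← R1 / (13).
R2 ← R2 + 9·R1.
R2 ← R2 / (-240/13).
R1 ← R1 + 18/13·R2.
Rank is 2 with 3 unknowns, leaving z free.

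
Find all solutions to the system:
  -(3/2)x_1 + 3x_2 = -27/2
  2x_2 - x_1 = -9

infinitely many solutions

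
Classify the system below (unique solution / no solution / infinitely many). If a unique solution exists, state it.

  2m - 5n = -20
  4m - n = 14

m = 5, n = 6

Row-reduce the augmented matrix:
R1 ← R1 / (2).
R2 ← R2 − 4·R1.
R2 ← R2 / (9).
R1 ← R1 + 5/2·R2.
Reading off the reduced rows gives m = 5, n = 6.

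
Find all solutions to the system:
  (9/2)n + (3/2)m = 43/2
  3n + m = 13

no solution

Row-reduce:
R1 ← R1 / (3/2).
R2 ← R2 − 1·R1.
Row 2 reduces to 0 = -4/3, a contradiction. The system is inconsistent.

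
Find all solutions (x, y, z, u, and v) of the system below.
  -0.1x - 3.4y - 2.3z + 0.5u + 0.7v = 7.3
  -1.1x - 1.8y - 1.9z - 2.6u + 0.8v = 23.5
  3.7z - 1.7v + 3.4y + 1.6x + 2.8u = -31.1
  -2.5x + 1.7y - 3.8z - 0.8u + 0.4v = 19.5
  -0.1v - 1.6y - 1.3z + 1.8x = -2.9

x = -5, y = -2, z = -2, u = -5, v = -3

Row-reduce the augmented matrix:
R1 ← R1 / (-1/10).
R2 ← R2 + 11/10·R1.
R3 ← R3 − 8/5·R1.
R4 ← R4 + 5/2·R1.
R5 ← R5 − 9/5·R1.
R2 ← R2 / (178/5).
R1 ← R1 − 34·R2.
R3 ← R3 + 51·R2.
R4 ← R4 − 867/10·R2.
R5 ← R5 + 314/5·R2.
R3 ← R3 / (188/445).
R1 ← R1 − 58/89·R3.
R2 ← R2 − 117/178·R3.
R4 ← R4 + 5853/1780·R3.
R5 ← R5 + 253/178·R3.
R4 ← R4 / (2549/15040).
R1 ← R1 − 1495/376·R4.
R2 ← R2 − 1539/1504·R4.
R3 ← R3 + 1431/752·R4.
R5 ← R5 + 60111/7520·R4.
R5 ← R5 / (-1990587/12745).
R1 ← R1 − 197271/2549·R5.
R2 ← R2 − 51681/2549·R5.
R3 ← R3 + 96511/2549·R5.
R4 ← R4 + 49497/2549·R5.
Reading off the reduced rows gives x = -5, y = -2, z = -2, u = -5, v = -3.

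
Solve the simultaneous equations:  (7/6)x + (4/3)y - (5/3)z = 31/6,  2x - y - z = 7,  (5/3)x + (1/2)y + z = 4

x = 3, y = 0, z = -1

Row-reduce the augmented matrix:
R1 ← R1 / (7/6).
R2 ← R2 − 2·R1.
R3 ← R3 − 5/3·R1.
R2 ← R2 / (-23/7).
R1 ← R1 − 8/7·R2.
R3 ← R3 + 59/42·R2.
R3 ← R3 / (119/46).
R1 ← R1 + 18/23·R3.
R2 ← R2 + 13/23·R3.
Reading off the reduced rows gives x = 3, y = 0, z = -1.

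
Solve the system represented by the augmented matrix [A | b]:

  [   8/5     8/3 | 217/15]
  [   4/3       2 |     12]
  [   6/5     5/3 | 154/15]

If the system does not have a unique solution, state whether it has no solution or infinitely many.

no solution

Row-reduce:
R1 ← R1 / (8/5).
R2 ← R2 − 4/3·R1.
R3 ← R3 − 6/5·R1.
R2 ← R2 / (-2/9).
R1 ← R1 − 5/3·R2.
R3 ← R3 + 1/3·R2.
Row 3 reduces to 0 = -1/2, a contradiction. The system is inconsistent.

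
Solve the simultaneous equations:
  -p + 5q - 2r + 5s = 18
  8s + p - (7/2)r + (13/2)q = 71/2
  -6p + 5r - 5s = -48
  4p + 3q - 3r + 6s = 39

Row-reduce:
R1 ← R1 / (-1).
R2 ← R2 − 1·R1.
R3 ← R3 + 6·R1.
R4 ← R4 − 4·R1.
R2 ← R2 / (23/2).
R1 ← R1 + 5·R2.
R3 ← R3 + 30·R2.
R4 ← R4 − 23·R2.
R3 ← R3 / (61/23).
R1 ← R1 + 9/23·R3.
R2 ← R2 + 11/23·R3.
Row 4 reduces to 0 = 4, a contradiction. The system is inconsistent.

no solution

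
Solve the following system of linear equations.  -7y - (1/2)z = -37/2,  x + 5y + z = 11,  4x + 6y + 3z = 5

Row-reduce:
Swap R1 and R2.
R3 ← R3 − 4·R1.
R2 ← R2 / (-7).
R1 ← R1 − 5·R2.
R3 ← R3 + 14·R2.
Row 3 reduces to 0 = -2, a contradiction. The system is inconsistent.

no solution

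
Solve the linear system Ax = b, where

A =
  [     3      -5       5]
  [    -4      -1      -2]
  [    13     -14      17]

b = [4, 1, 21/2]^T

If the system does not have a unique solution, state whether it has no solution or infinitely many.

no solution

Row-reduce:
R1 ← R1 / (3).
R2 ← R2 + 4·R1.
R3 ← R3 − 13·R1.
R2 ← R2 / (-23/3).
R1 ← R1 + 5/3·R2.
R3 ← R3 − 23/3·R2.
Row 3 reduces to 0 = -1/2, a contradiction. The system is inconsistent.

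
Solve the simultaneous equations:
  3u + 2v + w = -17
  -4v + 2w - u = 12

Row-reduce:
R1 ← R1 / (3).
R2 ← R2 + 1·R1.
R2 ← R2 / (-10/3).
R1 ← R1 − 2/3·R2.
Rank is 2 with 3 unknowns, leaving w free.

infinitely many solutions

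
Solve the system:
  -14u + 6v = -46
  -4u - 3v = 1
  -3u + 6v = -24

u = 2, v = -3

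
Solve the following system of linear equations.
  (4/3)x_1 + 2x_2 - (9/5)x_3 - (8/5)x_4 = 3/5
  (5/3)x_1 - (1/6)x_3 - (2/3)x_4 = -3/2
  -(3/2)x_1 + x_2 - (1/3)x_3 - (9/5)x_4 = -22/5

infinitely many solutions

Row-reduce:
R1 ← R1 / (4/3).
R2 ← R2 − 5/3·R1.
R3 ← R3 + 3/2·R1.
R2 ← R2 / (-5/2).
R1 ← R1 − 3/2·R2.
R3 ← R3 − 13/4·R2.
R3 ← R3 / (7/20).
R1 ← R1 + 1/10·R3.
R2 ← R2 + 5/6·R3.
Rank is 3 with 4 unknowns, leaving x_4 free.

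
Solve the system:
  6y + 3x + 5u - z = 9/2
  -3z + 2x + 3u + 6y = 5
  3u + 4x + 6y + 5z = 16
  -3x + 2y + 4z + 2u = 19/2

x = -1/2, y = 5/2, z = 3/2, u = -3/2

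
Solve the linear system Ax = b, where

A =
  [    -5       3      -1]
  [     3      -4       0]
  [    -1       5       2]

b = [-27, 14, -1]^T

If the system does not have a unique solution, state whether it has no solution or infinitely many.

Row-reduce the augmented matrix:
R1 ← R1 / (-5).
R2 ← R2 − 3·R1.
R3 ← R3 + 1·R1.
R2 ← R2 / (-11/5).
R1 ← R1 + 3/5·R2.
R3 ← R3 − 22/5·R2.
R1 ← R1 − 4/11·R3.
R2 ← R2 − 3/11·R3.
Reading off the reduced rows gives x_1 = 6, x_2 = 1, x_3 = 0.

x_1 = 6, x_2 = 1, x_3 = 0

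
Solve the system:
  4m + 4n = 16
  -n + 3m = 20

From equation 2: n = -20 + 3·m.
Substitute into equation 1 and solve: m = 6.
Then n = -2.

m = 6, n = -2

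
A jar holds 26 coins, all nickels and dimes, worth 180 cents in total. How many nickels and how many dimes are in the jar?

Let n = nickels, d = dimes.
  n + d = 26
  5n + 10d = 180
From equation 1: n = 26 − d.
Substitute into equation 2 and solve: d = 10.
Then n = 16.

nickels: 16, dimes: 10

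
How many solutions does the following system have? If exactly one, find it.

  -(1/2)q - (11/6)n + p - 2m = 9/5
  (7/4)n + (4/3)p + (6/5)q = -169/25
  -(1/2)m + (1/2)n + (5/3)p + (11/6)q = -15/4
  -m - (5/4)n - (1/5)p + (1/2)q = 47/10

Row-reduce the augmented matrix:
R1 ← R1 / (-2).
R3 ← R3 + 1/2·R1.
R4 ← R4 + 1·R1.
R2 ← R2 / (7/4).
R1 ← R1 − 11/12·R2.
R3 ← R3 − 23/24·R2.
R4 ← R4 + 1/3·R2.
R3 ← R3 / (173/252).
R1 ← R1 + 151/126·R3.
R2 ← R2 − 16/21·R3.
R4 ← R4 + 281/630·R3.
R4 ← R4 / (23666/12975).
R1 ← R1 − 4912/2595·R4.
R2 ← R2 + 656/865·R4.
R3 ← R3 − 3279/1730·R4.
Reading off the reduced rows gives m = -1/2, n = -12/5, p = -3, q = 6/5.

m = -1/2, n = -12/5, p = -3, q = 6/5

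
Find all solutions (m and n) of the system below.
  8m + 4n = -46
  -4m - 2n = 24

Row-reduce:
R1 ← R1 / (8).
R2 ← R2 + 4·R1.
Row 2 reduces to 0 = 1, a contradiction. The system is inconsistent.

no solution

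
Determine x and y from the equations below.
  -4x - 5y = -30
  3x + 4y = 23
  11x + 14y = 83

x = 5, y = 2

Row-reduce the augmented matrix:
R1 ← R1 / (-4).
R2 ← R2 − 3·R1.
R3 ← R3 − 11·R1.
R2 ← R2 / (1/4).
R1 ← R1 − 5/4·R2.
R3 ← R3 − 1/4·R2.
R3 reduces to 0 = 0, so the extra equation is consistent.
Reading off the reduced rows gives x = 5, y = 2.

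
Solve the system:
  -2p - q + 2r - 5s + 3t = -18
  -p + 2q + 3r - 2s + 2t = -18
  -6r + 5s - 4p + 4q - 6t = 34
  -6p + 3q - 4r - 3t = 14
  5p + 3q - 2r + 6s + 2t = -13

Row-reduce:
R1 ← R1 / (-2).
R2 ← R2 + 1·R1.
R3 ← R3 + 4·R1.
R4 ← R4 + 6·R1.
R5 ← R5 − 5·R1.
R2 ← R2 / (5/2).
R1 ← R1 − 1/2·R2.
R3 ← R3 − 6·R2.
R4 ← R4 − 6·R2.
R5 ← R5 − 1/2·R2.
R3 ← R3 / (-74/5).
R1 ← R1 + 7/5·R3.
R2 ← R2 − 4/5·R3.
R4 ← R4 + 74/5·R3.
R5 ← R5 − 13/5·R3.
Swap R4 and R5.
R4 ← R4 / (-309/74).
R1 ← R1 − 81/74·R4.
R2 ← R2 − 35/37·R4.
R3 ← R3 + 69/74·R4.
Row 5 reduces to 0 = -2, a contradiction. The system is inconsistent.

no solution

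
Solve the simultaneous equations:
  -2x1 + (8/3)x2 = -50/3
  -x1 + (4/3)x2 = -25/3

Row-reduce:
R1 ← R1 / (-2).
R2 ← R2 + 1·R1.
Rank is 1 with 2 unknowns, leaving x2 free.

infinitely many solutions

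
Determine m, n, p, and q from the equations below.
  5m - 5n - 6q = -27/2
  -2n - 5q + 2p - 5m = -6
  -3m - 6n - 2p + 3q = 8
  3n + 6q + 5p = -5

m = -1, n = 1/2, p = -5/2, q = 1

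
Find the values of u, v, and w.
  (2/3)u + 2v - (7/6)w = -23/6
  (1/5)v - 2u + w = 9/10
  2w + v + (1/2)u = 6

Row-reduce the augmented matrix:
R1 ← R1 / (2/3).
R2 ← R2 + 2·R1.
R3 ← R3 − 1/2·R1.
R2 ← R2 / (31/5).
R1 ← R1 − 3·R2.
R3 ← R3 + 1/2·R2.
R3 ← R3 / (663/248).
R1 ← R1 + 67/124·R3.
R2 ← R2 + 25/62·R3.
Reading off the reduced rows gives u = 1, v = -1/2, w = 3.

u = 1, v = -1/2, w = 3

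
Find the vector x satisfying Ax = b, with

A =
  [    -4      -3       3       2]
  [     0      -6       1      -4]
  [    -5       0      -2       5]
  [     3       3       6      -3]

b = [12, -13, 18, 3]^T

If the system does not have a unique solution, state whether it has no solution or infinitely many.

Row-reduce the augmented matrix:
R1 ← R1 / (-4).
R3 ← R3 + 5·R1.
R4 ← R4 − 3·R1.
R2 ← R2 / (-6).
R1 ← R1 − 3/4·R2.
R3 ← R3 − 15/4·R2.
R4 ← R4 − 3/4·R2.
R3 ← R3 / (-41/8).
R1 ← R1 + 5/8·R3.
R2 ← R2 + 1/6·R3.
R4 ← R4 − 67/8·R3.
R4 ← R4 / (-2).
R1 ← R1 + 1·R4.
R2 ← R2 − 2/3·R4.
Reading off the reduced rows gives x_1 = -5, x_2 = 3, x_3 = 1, x_4 = -1.

x_1 = -5, x_2 = 3, x_3 = 1, x_4 = -1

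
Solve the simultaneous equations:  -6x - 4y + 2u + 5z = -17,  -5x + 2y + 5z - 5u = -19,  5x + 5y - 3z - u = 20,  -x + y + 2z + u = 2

Row-reduce:
R1 ← R1 / (-6).
R2 ← R2 + 5·R1.
R3 ← R3 − 5·R1.
R4 ← R4 + 1·R1.
R2 ← R2 / (16/3).
R1 ← R1 − 2/3·R2.
R3 ← R3 − 5/3·R2.
R4 ← R4 − 5/3·R2.
R3 ← R3 / (29/32).
R1 ← R1 + 15/16·R3.
R2 ← R2 − 5/32·R3.
R4 ← R4 − 29/32·R3.
Row 4 reduces to 0 = -1, a contradiction. The system is inconsistent.

no solution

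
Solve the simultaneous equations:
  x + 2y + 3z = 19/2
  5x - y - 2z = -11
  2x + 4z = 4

Row-reduce the augmented matrix:
R2 ← R2 − 5·R1.
R3 ← R3 − 2·R1.
R2 ← R2 / (-11).
R1 ← R1 − 2·R2.
R3 ← R3 + 4·R2.
R3 ← R3 / (46/11).
R1 ← R1 + 1/11·R3.
R2 ← R2 − 17/11·R3.
Reading off the reduced rows gives x = -1, y = 3, z = 3/2.

x = -1, y = 3, z = 3/2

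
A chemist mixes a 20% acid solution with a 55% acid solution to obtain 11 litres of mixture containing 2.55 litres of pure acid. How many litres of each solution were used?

Let a = litres of solution A, b = litres of solution B.
  b + a = 11
  (1/5)a + (11/20)b = 51/20
Row-reduce the augmented matrix:
R2 ← R2 − 1/5·R1.
R2 ← R2 / (7/20).
R1 ← R1 − 1·R2.
Reading off the reduced rows gives a = 10, b = 1.

litres of solution A: 10, litres of solution B: 1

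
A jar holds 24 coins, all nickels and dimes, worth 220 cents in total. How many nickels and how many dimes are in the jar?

Let n = nickels, d = dimes.
  n + d = 24
  5n + 10d = 220
Row-reduce the augmented matrix:
R2 ← R2 − 5·R1.
R2 ← R2 / (5).
R1 ← R1 − 1·R2.
Reading off the reduced rows gives n = 4, d = 20.

nickels: 4, dimes: 20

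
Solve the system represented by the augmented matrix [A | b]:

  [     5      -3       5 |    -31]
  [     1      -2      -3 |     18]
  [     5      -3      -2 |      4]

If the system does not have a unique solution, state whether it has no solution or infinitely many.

x_1 = -3, x_2 = -3, x_3 = -5

Row-reduce the augmented matrix:
R1 ← R1 / (5).
R2 ← R2 − 1·R1.
R3 ← R3 − 5·R1.
R2 ← R2 / (-7/5).
R1 ← R1 + 3/5·R2.
R3 ← R3 / (-7).
R1 ← R1 − 19/7·R3.
R2 ← R2 − 20/7·R3.
Reading off the reduced rows gives x_1 = -3, x_2 = -3, x_3 = -5.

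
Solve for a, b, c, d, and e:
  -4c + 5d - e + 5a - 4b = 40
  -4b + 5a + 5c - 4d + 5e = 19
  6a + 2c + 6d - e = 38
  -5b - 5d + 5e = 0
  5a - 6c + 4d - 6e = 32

Row-reduce the augmented matrix:
R1 ← R1 / (5).
R2 ← R2 − 5·R1.
R3 ← R3 − 6·R1.
R5 ← R5 − 5·R1.
Swap R2 and R3.
R2 ← R2 / (24/5).
R1 ← R1 + 4/5·R2.
R4 ← R4 + 5·R2.
R5 ← R5 − 4·R2.
R3 ← R3 / (9).
R1 ← R1 − 1/3·R3.
R2 ← R2 − 17/12·R3.
R4 ← R4 − 85/12·R3.
R5 ← R5 + 23/3·R3.
R4 ← R4 / (25/12).
R1 ← R1 − 4/3·R4.
R2 ← R2 − 17/12·R4.
R3 ← R3 + 1·R4.
R5 ← R5 + 26/3·R4.
R5 ← R5 / (59/30).
R1 ← R1 + 7/10·R5.
R2 ← R2 + 37/30·R5.
R3 ← R3 − 9/10·R5.
R4 ← R4 − 7/30·R5.
Reading off the reduced rows gives a = 6, b = 2, c = -3, d = 2, e = 4.

a = 6, b = 2, c = -3, d = 2, e = 4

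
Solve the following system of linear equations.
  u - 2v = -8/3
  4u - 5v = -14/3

From equation 1: u = -8/3 + 2·v.
Substitute into equation 2 and solve: v = 2.
Then u = 4/3.

u = 4/3, v = 2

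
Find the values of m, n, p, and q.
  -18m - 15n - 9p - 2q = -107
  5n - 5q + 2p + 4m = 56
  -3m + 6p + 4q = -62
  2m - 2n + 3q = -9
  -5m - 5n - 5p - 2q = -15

Row-reduce the augmented matrix:
R1 ← R1 / (-18).
R2 ← R2 − 4·R1.
R3 ← R3 + 3·R1.
R4 ← R4 − 2·R1.
R5 ← R5 + 5·R1.
R2 ← R2 / (5/3).
R1 ← R1 − 5/6·R2.
R3 ← R3 − 5/2·R2.
R4 ← R4 + 11/3·R2.
R5 ← R5 + 5/6·R2.
R3 ← R3 / (15/2).
R1 ← R1 − 1/2·R3.
R4 ← R4 + 1·R3.
R5 ← R5 + 5/2·R3.
R4 ← R4 / (-113/15).
R1 ← R1 − 2·R4.
R2 ← R2 + 49/15·R4.
R3 ← R3 − 5/3·R4.
R5 reduces to 0 = 0, so the extra equation is consistent.
Reading off the reduced rows gives m = 6, n = 3, p = -4, q = -5.

m = 6, n = 3, p = -4, q = -5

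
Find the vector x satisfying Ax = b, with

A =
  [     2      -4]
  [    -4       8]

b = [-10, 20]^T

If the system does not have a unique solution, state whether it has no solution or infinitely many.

Row-reduce:
R1 ← R1 / (2).
R2 ← R2 + 4·R1.
Rank is 1 with 2 unknowns, leaving x_2 free.

infinitely many solutions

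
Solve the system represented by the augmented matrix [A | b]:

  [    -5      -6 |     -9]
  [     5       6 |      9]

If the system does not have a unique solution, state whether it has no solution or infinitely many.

infinitely many solutions

Row-reduce:
R1 ← R1 / (-5).
R2 ← R2 − 5·R1.
Rank is 1 with 2 unknowns, leaving x_2 free.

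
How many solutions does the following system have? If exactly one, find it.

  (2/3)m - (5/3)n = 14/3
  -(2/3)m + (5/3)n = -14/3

infinitely many solutions

Row-reduce:
R1 ← R1 / (2/3).
R2 ← R2 + 2/3·R1.
Rank is 1 with 2 unknowns, leaving n free.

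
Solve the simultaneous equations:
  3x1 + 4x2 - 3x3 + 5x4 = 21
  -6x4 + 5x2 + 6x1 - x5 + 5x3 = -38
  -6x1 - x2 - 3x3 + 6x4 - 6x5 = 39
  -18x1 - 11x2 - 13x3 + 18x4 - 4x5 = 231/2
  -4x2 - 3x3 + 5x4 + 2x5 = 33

Row-reduce:
R1 ← R1 / (3).
R2 ← R2 − 6·R1.
R3 ← R3 + 6·R1.
R4 ← R4 + 18·R1.
R2 ← R2 / (-3).
R1 ← R1 − 4/3·R2.
R3 ← R3 − 7·R2.
R4 ← R4 − 13·R2.
R5 ← R5 + 4·R2.
R3 ← R3 / (50/3).
R1 ← R1 − 35/9·R3.
R2 ← R2 + 11/3·R3.
R4 ← R4 − 50/3·R3.
R5 ← R5 + 53/3·R3.
Swap R4 and R5.
R4 ← R4 / (93/25).
R1 ← R1 + 7/15·R4.
R2 ← R2 − 16/25·R4.
R3 ← R3 + 32/25·R4.
Row 5 reduces to 0 = 1/2, a contradiction. The system is inconsistent.

no solution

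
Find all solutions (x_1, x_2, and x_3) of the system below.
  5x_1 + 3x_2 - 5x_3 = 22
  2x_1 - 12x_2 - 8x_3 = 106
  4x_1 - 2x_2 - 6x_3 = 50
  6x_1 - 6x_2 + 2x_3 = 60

Row-reduce the augmented matrix:
R1 ← R1 / (5).
R2 ← R2 − 2·R1.
R3 ← R3 − 4·R1.
R4 ← R4 − 6·R1.
R2 ← R2 / (-66/5).
R1 ← R1 − 3/5·R2.
R3 ← R3 + 22/5·R2.
R4 ← R4 + 48/5·R2.
Swap R3 and R4.
R3 ← R3 / (136/11).
R1 ← R1 + 14/11·R3.
R2 ← R2 − 5/11·R3.
R4 reduces to 0 = 0, so the extra equation is consistent.
Reading off the reduced rows gives x_1 = 5, x_2 = -6, x_3 = -3.

x_1 = 5, x_2 = -6, x_3 = -3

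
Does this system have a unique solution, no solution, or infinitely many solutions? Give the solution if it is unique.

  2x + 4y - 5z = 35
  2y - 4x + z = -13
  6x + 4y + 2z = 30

Row-reduce the augmented matrix:
R1 ← R1 / (2).
R2 ← R2 + 4·R1.
R3 ← R3 − 6·R1.
R2 ← R2 / (10).
R1 ← R1 − 2·R2.
R3 ← R3 + 8·R2.
R3 ← R3 / (49/5).
R1 ← R1 + 7/10·R3.
R2 ← R2 + 9/10·R3.
Reading off the reduced rows gives x = 4, y = 3, z = -3.

x = 4, y = 3, z = -3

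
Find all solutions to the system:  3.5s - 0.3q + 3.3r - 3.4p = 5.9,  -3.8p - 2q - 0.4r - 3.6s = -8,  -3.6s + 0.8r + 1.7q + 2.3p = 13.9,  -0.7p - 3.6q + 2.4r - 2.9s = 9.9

Row-reduce the augmented matrix:
R1 ← R1 / (-17/5).
R2 ← R2 + 19/5·R1.
R3 ← R3 − 23/10·R1.
R4 ← R4 + 7/10·R1.
R2 ← R2 / (-283/170).
R1 ← R1 − 3/34·R2.
R3 ← R3 − 509/340·R2.
R4 ← R4 + 1203/340·R2.
R3 ← R3 / (-1823/2830).
R1 ← R1 + 336/283·R3.
R2 ← R2 − 695/283·R3.
R4 ← R4 − 2946/283·R3.
R4 ← R4 / (-2128103/18230).
R1 ← R1 − 24236/1823·R4.
R2 ← R2 + 47288/1823·R4.
R3 ← R3 − 22605/1823·R4.
Reading off the reduced rows gives p = 2, q = 1, r = 5, s = -1.

p = 2, q = 1, r = 5, s = -1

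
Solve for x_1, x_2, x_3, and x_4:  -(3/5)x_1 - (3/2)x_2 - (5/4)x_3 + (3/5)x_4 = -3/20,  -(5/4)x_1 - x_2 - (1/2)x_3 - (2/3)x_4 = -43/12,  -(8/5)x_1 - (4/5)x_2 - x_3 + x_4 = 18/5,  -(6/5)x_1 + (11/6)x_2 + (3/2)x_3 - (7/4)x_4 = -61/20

x_1 = -1, x_2 = 0, x_3 = 3, x_4 = 5

Row-reduce the augmented matrix:
R1 ← R1 / (-3/5).
R2 ← R2 + 5/4·R1.
R3 ← R3 + 8/5·R1.
R4 ← R4 + 6/5·R1.
R2 ← R2 / (17/8).
R1 ← R1 − 5/2·R2.
R3 ← R3 − 16/5·R2.
R4 ← R4 − 29/6·R2.
R3 ← R3 / (-71/85).
R1 ← R1 + 20/51·R3.
R2 ← R2 − 101/102·R3.
R4 ← R4 + 481/612·R3.
R4 ← R4 / (-14219/19170).
R1 ← R1 − 116/639·R4.
R2 ← R2 − 2311/1278·R4.
R3 ← R3 + 583/213·R4.
Reading off the reduced rows gives x_1 = -1, x_2 = 0, x_3 = 3, x_4 = 5.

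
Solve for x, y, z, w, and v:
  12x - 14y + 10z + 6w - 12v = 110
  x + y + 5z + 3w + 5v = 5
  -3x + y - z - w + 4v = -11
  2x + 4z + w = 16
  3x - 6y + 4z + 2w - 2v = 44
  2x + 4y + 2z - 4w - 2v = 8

x = 2, y = -5, z = 4, w = -4, v = 0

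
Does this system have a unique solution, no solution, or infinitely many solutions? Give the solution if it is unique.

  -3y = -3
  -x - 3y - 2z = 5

infinitely many solutions

Row-reduce:
Swap R1 and R2.
R1 ← R1 / (-1).
R2 ← R2 / (-3).
R1 ← R1 − 3·R2.
Rank is 2 with 3 unknowns, leaving z free.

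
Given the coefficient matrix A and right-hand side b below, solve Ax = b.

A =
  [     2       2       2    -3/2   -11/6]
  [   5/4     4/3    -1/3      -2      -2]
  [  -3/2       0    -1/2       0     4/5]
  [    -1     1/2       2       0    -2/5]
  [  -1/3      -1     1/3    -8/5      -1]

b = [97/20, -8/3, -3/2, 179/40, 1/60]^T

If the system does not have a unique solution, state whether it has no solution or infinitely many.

x_1 = 4/5, x_2 = -1/4, x_3 = 3, x_4 = -1/3, x_5 = 3/2

Row-reduce the augmented matrix:
R1 ← R1 / (2).
R2 ← R2 − 5/4·R1.
R3 ← R3 + 3/2·R1.
R4 ← R4 + 1·R1.
R5 ← R5 + 1/3·R1.
R2 ← R2 / (1/12).
R1 ← R1 − 1·R2.
R3 ← R3 − 3/2·R2.
R4 ← R4 − 3/2·R2.
R5 ← R5 + 2/3·R2.
R3 ← R3 / (59/2).
R1 ← R1 − 20·R3.
R2 ← R2 + 19·R3.
R4 ← R4 − 63/2·R3.
R5 ← R5 + 12·R3.
R4 ← R4 / (-399/472).
R1 ← R1 + 12/59·R4.
R2 ← R2 + 273/236·R4.
R3 ← R3 − 36/59·R4.
R5 ← R5 + 3573/1180·R4.
R5 ← R5 / (3533/855).
R1 ← R1 + 16/57·R5.
R2 ← R2 − 476/285·R5.
R3 ← R3 + 72/95·R5.
R4 ← R4 − 353/171·R5.
Reading off the reduced rows gives x_1 = 4/5, x_2 = -1/4, x_3 = 3, x_4 = -1/3, x_5 = 3/2.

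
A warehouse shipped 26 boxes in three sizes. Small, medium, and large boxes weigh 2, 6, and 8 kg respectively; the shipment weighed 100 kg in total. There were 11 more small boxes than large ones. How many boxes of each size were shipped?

Let s = small boxes, m = medium boxes, l = large boxes.
  s + m + l = 26
  6m + 8l + 2s = 100
  s - l = 11
Row-reduce the augmented matrix:
R2 ← R2 − 2·R1.
R3 ← R3 − 1·R1.
R2 ← R2 / (4).
R1 ← R1 − 1·R2.
R3 ← R3 + 1·R2.
R3 ← R3 / (-1/2).
R1 ← R1 + 1/2·R3.
R2 ← R2 − 3/2·R3.
Reading off the reduced rows gives s = 17, m = 3, l = 6.

small boxes: 17, medium boxes: 3, large boxes: 6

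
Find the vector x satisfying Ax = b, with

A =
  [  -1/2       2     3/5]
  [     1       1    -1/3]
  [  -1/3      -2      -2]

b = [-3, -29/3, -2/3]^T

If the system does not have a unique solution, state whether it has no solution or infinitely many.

Row-reduce the augmented matrix:
R1 ← R1 / (-1/2).
R2 ← R2 − 1·R1.
R3 ← R3 + 1/3·R1.
R2 ← R2 / (5).
R1 ← R1 + 4·R2.
R3 ← R3 + 10/3·R2.
R3 ← R3 / (-82/45).
R1 ← R1 + 38/75·R3.
R2 ← R2 − 13/75·R3.
Reading off the reduced rows gives x_1 = -4, x_2 = -4, x_3 = 5.

x_1 = -4, x_2 = -4, x_3 = 5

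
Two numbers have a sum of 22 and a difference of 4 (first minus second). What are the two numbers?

Let x = first number, y = second number.
  x + y = 22
  x - y = 4
From equation 1: x = 22 − y.
Substitute into equation 2 and solve: y = 9.
Then x = 13.

first number: 13, second number: 9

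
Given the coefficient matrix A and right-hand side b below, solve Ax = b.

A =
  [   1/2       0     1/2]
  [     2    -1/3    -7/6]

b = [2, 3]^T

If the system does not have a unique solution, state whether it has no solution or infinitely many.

Row-reduce:
R1 ← R1 / (1/2).
R2 ← R2 − 2·R1.
R2 ← R2 / (-1/3).
Rank is 2 with 3 unknowns, leaving x_3 free.

infinitely many solutions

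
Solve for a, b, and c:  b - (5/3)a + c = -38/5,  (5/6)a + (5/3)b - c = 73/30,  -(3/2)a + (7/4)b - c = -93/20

Row-reduce the augmented matrix:
R1 ← R1 / (-5/3).
R2 ← R2 − 5/6·R1.
R3 ← R3 + 3/2·R1.
R2 ← R2 / (13/6).
R1 ← R1 + 3/5·R2.
R3 ← R3 − 17/20·R2.
R3 ← R3 / (-443/260).
R1 ← R1 + 48/65·R3.
R2 ← R2 + 3/13·R3.
Reading off the reduced rows gives a = 3, b = -1, c = -8/5.

a = 3, b = -1, c = -8/5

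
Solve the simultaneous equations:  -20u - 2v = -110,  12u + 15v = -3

Row-reduce the augmented matrix:
R1 ← R1 / (-20).
R2 ← R2 − 12·R1.
R2 ← R2 / (69/5).
R1 ← R1 − 1/10·R2.
Reading off the reduced rows gives u = 6, v = -5.

u = 6, v = -5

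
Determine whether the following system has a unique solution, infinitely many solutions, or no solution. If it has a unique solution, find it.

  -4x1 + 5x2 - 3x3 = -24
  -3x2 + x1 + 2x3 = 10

Row-reduce:
R1 ← R1 / (-4).
R2 ← R2 − 1·R1.
R2 ← R2 / (-7/4).
R1 ← R1 + 5/4·R2.
Rank is 2 with 3 unknowns, leaving x3 free.

infinitely many solutions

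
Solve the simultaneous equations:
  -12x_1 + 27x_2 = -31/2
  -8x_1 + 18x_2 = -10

no solution

Row-reduce:
R1 ← R1 / (-12).
R2 ← R2 + 8·R1.
Row 2 reduces to 0 = 1/3, a contradiction. The system is inconsistent.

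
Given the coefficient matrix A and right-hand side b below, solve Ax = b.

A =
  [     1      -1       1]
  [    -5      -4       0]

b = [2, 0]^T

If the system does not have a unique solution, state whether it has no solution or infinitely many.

infinitely many solutions

Row-reduce:
R2 ← R2 + 5·R1.
R2 ← R2 / (-9).
R1 ← R1 + 1·R2.
Rank is 2 with 3 unknowns, leaving x_3 free.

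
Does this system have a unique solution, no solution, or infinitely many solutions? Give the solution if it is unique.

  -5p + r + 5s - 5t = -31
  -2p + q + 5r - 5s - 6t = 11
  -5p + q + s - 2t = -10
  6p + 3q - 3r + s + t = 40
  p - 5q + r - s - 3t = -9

Row-reduce the augmented matrix:
R1 ← R1 / (-5).
R2 ← R2 + 2·R1.
R3 ← R3 + 5·R1.
R4 ← R4 − 6·R1.
R5 ← R5 − 1·R1.
R3 ← R3 − 1·R2.
R4 ← R4 − 3·R2.
R5 ← R5 + 5·R2.
R3 ← R3 / (-28/5).
R1 ← R1 + 1/5·R3.
R2 ← R2 − 23/5·R3.
R4 ← R4 + 78/5·R3.
R5 ← R5 − 121/5·R3.
R4 ← R4 / (275/14).
R1 ← R1 + 31/28·R4.
R2 ← R2 + 127/28·R4.
R3 ← R3 + 15/28·R4.
R5 ← R5 + 617/28·R4.
R5 ← R5 / (-171/22).
R1 ← R1 − 1/22·R5.
R2 ← R2 + 25/22·R5.
R3 ← R3 + 35/22·R5.
R4 ← R4 + 7/11·R5.
Reading off the reduced rows gives p = 3, q = 4, r = -6, s = -5, t = -3.

p = 3, q = 4, r = -6, s = -5, t = -3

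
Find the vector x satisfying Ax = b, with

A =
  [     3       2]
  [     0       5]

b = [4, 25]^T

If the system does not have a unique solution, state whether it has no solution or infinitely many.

x_1 = -2, x_2 = 5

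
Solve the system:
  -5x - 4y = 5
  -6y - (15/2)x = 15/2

infinitely many solutions

Row-reduce:
R1 ← R1 / (-5).
R2 ← R2 + 15/2·R1.
Rank is 1 with 2 unknowns, leaving y free.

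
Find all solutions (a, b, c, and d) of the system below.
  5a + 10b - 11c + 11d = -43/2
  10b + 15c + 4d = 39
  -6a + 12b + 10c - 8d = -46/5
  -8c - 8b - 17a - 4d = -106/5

a = 0, b = -8/5, c = 3, d = 5/2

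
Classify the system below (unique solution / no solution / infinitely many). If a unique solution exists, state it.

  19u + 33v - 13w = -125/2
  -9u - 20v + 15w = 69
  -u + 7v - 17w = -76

Row-reduce:
R1 ← R1 / (19).
R2 ← R2 + 9·R1.
R3 ← R3 + 1·R1.
R2 ← R2 / (-83/19).
R1 ← R1 − 33/19·R2.
R3 ← R3 − 166/19·R2.
Row 3 reduces to 0 = -1/2, a contradiction. The system is inconsistent.

no solution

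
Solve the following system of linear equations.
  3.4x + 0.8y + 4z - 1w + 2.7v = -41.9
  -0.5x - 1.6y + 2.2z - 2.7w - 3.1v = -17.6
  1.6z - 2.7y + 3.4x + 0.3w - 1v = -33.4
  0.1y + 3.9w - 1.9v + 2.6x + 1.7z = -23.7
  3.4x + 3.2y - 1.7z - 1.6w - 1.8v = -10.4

x = -6, y = 1, z = -6, w = 1, v = 1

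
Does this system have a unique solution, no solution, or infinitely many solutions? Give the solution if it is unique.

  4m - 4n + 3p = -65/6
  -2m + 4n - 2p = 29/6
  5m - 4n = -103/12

m = -9/4, n = -2/3, p = -3/2

Row-reduce the augmented matrix:
R1 ← R1 / (4).
R2 ← R2 + 2·R1.
R3 ← R3 − 5·R1.
R2 ← R2 / (2).
R1 ← R1 + 1·R2.
R3 ← R3 − 1·R2.
R3 ← R3 / (-7/2).
R1 ← R1 − 1/2·R3.
R2 ← R2 + 1/4·R3.
Reading off the reduced rows gives m = -9/4, n = -2/3, p = -3/2.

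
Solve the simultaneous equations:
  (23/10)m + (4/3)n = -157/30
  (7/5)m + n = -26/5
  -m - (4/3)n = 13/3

Row-reduce:
R1 ← R1 / (23/10).
R2 ← R2 − 7/5·R1.
R3 ← R3 + 1·R1.
R2 ← R2 / (13/69).
R1 ← R1 − 40/69·R2.
R3 ← R3 + 52/69·R2.
Row 3 reduces to 0 = -6, a contradiction. The system is inconsistent.

no solution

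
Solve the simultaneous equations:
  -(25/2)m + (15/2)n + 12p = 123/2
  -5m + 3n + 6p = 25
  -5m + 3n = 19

no solution

Row-reduce:
R1 ← R1 / (-25/2).
R2 ← R2 + 5·R1.
R3 ← R3 + 5·R1.
R2 ← R2 / (6/5).
R1 ← R1 + 24/25·R2.
R3 ← R3 + 24/5·R2.
Row 3 reduces to 0 = -4, a contradiction. The system is inconsistent.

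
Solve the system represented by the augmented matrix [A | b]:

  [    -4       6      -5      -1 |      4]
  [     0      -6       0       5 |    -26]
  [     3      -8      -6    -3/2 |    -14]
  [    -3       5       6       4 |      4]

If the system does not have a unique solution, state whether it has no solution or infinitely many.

no solution

Row-reduce:
R1 ← R1 / (-4).
R3 ← R3 − 3·R1.
R4 ← R4 + 3·R1.
R2 ← R2 / (-6).
R1 ← R1 + 3/2·R2.
R3 ← R3 + 7/2·R2.
R4 ← R4 − 1/2·R2.
R3 ← R3 / (-39/4).
R1 ← R1 − 5/4·R3.
R4 ← R4 − 39/4·R3.
Row 4 reduces to 0 = 3, a contradiction. The system is inconsistent.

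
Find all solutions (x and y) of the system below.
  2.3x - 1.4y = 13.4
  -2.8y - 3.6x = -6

Row-reduce the augmented matrix:
R1 ← R1 / (23/10).
R2 ← R2 + 18/5·R1.
R2 ← R2 / (-574/115).
R1 ← R1 + 14/23·R2.
Reading off the reduced rows gives x = 4, y = -3.

x = 4, y = -3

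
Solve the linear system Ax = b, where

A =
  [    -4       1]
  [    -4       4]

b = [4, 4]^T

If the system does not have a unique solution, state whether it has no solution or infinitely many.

x_1 = -1, x_2 = 0

Row-reduce the augmented matrix:
R1 ← R1 / (-4).
R2 ← R2 + 4·R1.
R2 ← R2 / (3).
R1 ← R1 + 1/4·R2.
Reading off the reduced rows gives x_1 = -1, x_2 = 0.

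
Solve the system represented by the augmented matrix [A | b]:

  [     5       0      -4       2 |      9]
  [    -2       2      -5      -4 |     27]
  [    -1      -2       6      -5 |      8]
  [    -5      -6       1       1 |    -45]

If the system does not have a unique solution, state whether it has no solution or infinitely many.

x_1 = 3, x_2 = 4, x_3 = -1, x_4 = -5

Row-reduce the augmented matrix:
R1 ← R1 / (5).
R2 ← R2 + 2·R1.
R3 ← R3 + 1·R1.
R4 ← R4 + 5·R1.
R2 ← R2 / (2).
R3 ← R3 + 2·R2.
R4 ← R4 + 6·R2.
R3 ← R3 / (-7/5).
R1 ← R1 + 4/5·R3.
R2 ← R2 + 33/10·R3.
R4 ← R4 + 114/5·R3.
R4 ← R4 / (843/7).
R1 ← R1 − 34/7·R4.
R2 ← R2 − 235/14·R4.
R3 ← R3 − 39/7·R4.
Reading off the reduced rows gives x_1 = 3, x_2 = 4, x_3 = -1, x_4 = -5.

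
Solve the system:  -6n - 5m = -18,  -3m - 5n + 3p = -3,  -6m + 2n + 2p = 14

m = 0, n = 3, p = 4

Row-reduce the augmented matrix:
R1 ← R1 / (-5).
R2 ← R2 + 3·R1.
R3 ← R3 + 6·R1.
R2 ← R2 / (-7/5).
R1 ← R1 − 6/5·R2.
R3 ← R3 − 46/5·R2.
R3 ← R3 / (152/7).
R1 ← R1 − 18/7·R3.
R2 ← R2 + 15/7·R3.
Reading off the reduced rows gives m = 0, n = 3, p = 4.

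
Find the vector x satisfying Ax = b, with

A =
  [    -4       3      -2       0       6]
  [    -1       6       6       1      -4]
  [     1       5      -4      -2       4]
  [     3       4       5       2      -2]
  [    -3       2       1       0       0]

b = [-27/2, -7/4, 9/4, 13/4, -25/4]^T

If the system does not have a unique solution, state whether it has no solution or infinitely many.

x_1 = 7/4, x_2 = 1/2, x_3 = -2, x_4 = 1, x_5 = -2

Row-reduce the augmented matrix:
R1 ← R1 / (-4).
R2 ← R2 + 1·R1.
R3 ← R3 − 1·R1.
R4 ← R4 − 3·R1.
R5 ← R5 + 3·R1.
R2 ← R2 / (21/4).
R1 ← R1 + 3/4·R2.
R3 ← R3 − 23/4·R2.
R4 ← R4 − 25/4·R2.
R5 ← R5 + 1/4·R2.
R3 ← R3 / (-244/21).
R1 ← R1 − 10/7·R3.
R2 ← R2 − 26/21·R3.
R4 ← R4 + 89/21·R3.
R5 ← R5 − 59/21·R3.
R4 ← R4 / (473/244).
R1 ← R1 + 29/122·R4.
R2 ← R2 + 17/122·R4.
R3 ← R3 − 65/244·R4.
R5 ← R5 + 171/244·R4.
R5 ← R5 / (-106/473).
R1 ← R1 + 130/473·R5.
R2 ← R2 − 250/473·R5.
R3 ← R3 + 784/473·R5.
R4 ← R4 − 1182/473·R5.
Reading off the reduced rows gives x_1 = 7/4, x_2 = 1/2, x_3 = -2, x_4 = 1, x_5 = -2.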